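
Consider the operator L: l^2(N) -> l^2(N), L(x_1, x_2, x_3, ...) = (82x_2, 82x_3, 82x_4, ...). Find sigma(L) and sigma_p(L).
sigma(L) = closed disk {z in C : |z| ≤ 82}; sigma_p(L) = open disk {z in C : |z| < 82}

Note L = 82·V where V is the unit left shift (V x)_k = x_{k+1}; so sigma(L) = 82·sigma(V) and ||L|| = 82||V||. ||L x||^2 = 6724sum_{k≥2} |x_k|^2 ≤ 6724||x||^2, with equality on {x : x_1 = 0}, so ||L|| = 82. For any lambda with |lambda| < 82, set r = lambda/82 (|r| < 1); the vector x = (1, r, r^2, ...) is in l^2 and satisfies L x = 82(r, r^2, ...) = lambda x, so lambda is an eigenvalue. On the boundary |lambda| = 82 the geometric series diverges, so no l^2 eigenvector exists, but these lambda lie in the approximate point spectrum. Hence sigma(L) is the closed disk of radius 82 and sigma_p(L) is the open disk.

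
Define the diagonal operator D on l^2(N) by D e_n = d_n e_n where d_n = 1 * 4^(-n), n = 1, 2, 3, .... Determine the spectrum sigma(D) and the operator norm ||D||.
sigma(D) = {1 * 4^(-n) : n ≥ 1} ∪ {0}; ||D|| = 1/4

A bounded diagonal operator on l^2 with diagonal entries d_n has spectrum equal to the closure of {d_n : n ≥ 1}: every d_n is an eigenvalue (with eigenvector e_n), so {d_n} ⊂ sigma(D); the spectrum is closed, so its closure is too; and for lambda not in the closure, (D - lambda I) has bounded inverse (the diagonal entries 1/(d_n - lambda) are bounded). For our sequence d_n = 1 * 4^(-n), n = 1, 2, 3, ...:
  - {d_n} = {1 * 4^(-n) : n ≥ 1}; the only limit point is 0
  - closure = {1 * 4^(-n) : n ≥ 1} ∪ {0}
For the norm: a diagonal operator has ||D|| = sup_n |d_n|. Here d_n = 1 * 4^(-n) is positive and decreasing, so sup_n |d_n| = d_1 = 1/4. So ||D|| = 1/4.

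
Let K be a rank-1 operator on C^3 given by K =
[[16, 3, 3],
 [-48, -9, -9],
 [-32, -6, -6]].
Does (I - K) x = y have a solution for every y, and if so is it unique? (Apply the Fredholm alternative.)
(I - K) is singular (det(I - K) = 0, i.e. 1 ∈ sigma(K)). (I - K) x = y is solvable iff y ⊥ ker((I - K)^*) = span{(16, 3, 3)}, i.e. iff 16y_1 + 3y_2 + 3y_3 = 0. When solvable, the solutions are x = y + c·(1, -3, -2), c arbitrary (ker(I - K) = span{(1, -3, -2)}, dimension 1).

K has rank 1, so it is an outer product K = u v^T: every row of K is a multiple of one row vector. Reading off the entries, u = (1, -3, -2) and v = (16, 3, 3) (row i of K equals u_i·v^T). A rank-one matrix u v^T satisfies K u = u (v·u) and kills the (2)-dimensional subspace v^⊥, so its characteristic polynomial is lambda^2 (lambda - v·u) with v·u = tr K = 1. Hence the eigenvalues of I - K are 1 (multiplicity 2) and 1 - (1) = 0, so det(I - K) = 0. (Direct check: I - K =
[[-15, -3, -3],
 [48, 10, 9],
 [32, 6, 7]]
has determinant 0.) So 1 is an eigenvalue of K and (I - K) is not invertible. The finite-dimensional Fredholm alternative says: either (I - K) is invertible, or ker(I - K) ≠ {0} and then range(I - K) = ker((I - K)^*)^⊥, with dim ker(I - K) = dim ker((I - K)^*). We are in the second case, so we need both kernels. Kernel of I - K: (I - K) u = u - u (v·u) = u - u = 0, so ker(I - K) = span{u} = span{(1, -3, -2)} (it is exactly 1-dimensional because rank(I - K) = 2). Kernel of the adjoint: K is real, so (I - K)^* = I - K^T = I - v u^T, and (I - v u^T) v = v - v (u·v) = 0; hence ker((I - K)^*) = span{v} = span{(16, 3, 3)}. Therefore (I - K) x = y is solvable iff <y, v> = 0, i.e. iff 16y_1 + 3y_2 + 3y_3 = 0. When this holds, K y = u (v·y) = 0, so (I - K) y = y and x = y is a particular solution; the full solution set is the line x = y + c·u = y + c·(1, -3, -2), c ∈ C.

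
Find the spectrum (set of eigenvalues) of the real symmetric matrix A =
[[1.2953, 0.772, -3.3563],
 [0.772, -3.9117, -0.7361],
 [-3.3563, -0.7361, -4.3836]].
sigma(A) ≈ {-6, -4, 3}

A is real symmetric, so its spectrum consists of real eigenvalues. Expanding the characteristic polynomial of the displayed matrix gives
  det(λ I - A) = p(λ) = λ^3 + (7)λ^2 + (-6)λ + (-72).
Solving p(λ) = 0 yields eigenvalues ≈ -6, -4, 3. (A is shown rounded to 4 decimals, so these recover the underlying integer eigenvalues to within that precision.)
Verification: the trace of A = -7 equals the sum of eigenvalues -7, and det(A) ≈ 72.0005 matches the eigenvalue product 72.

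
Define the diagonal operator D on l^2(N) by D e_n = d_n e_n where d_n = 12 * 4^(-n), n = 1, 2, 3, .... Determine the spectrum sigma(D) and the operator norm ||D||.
sigma(D) = {12 * 4^(-n) : n ≥ 1} ∪ {0}; ||D|| = 3

A bounded diagonal operator on l^2 with diagonal entries d_n has spectrum equal to the closure of {d_n : n ≥ 1}: every d_n is an eigenvalue (with eigenvector e_n), so {d_n} ⊂ sigma(D); the spectrum is closed, so its closure is too; and for lambda not in the closure, (D - lambda I) has bounded inverse (the diagonal entries 1/(d_n - lambda) are bounded). For our sequence d_n = 12 * 4^(-n), n = 1, 2, 3, ...:
  - {d_n} = {12 * 4^(-n) : n ≥ 1}; the only limit point is 0
  - closure = {12 * 4^(-n) : n ≥ 1} ∪ {0}
For the norm: a diagonal operator has ||D|| = sup_n |d_n|. Here d_n = 12 * 4^(-n) is positive and decreasing, so sup_n |d_n| = d_1 = 12/4 = 3. So ||D|| = 3.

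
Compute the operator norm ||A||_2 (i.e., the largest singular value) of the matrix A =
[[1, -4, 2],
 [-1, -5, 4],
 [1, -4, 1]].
||A||_2 ≈ 8.7049 (= sqrt(largest eigenvalue of A^T A))

||A||_2 = sigma_max(A) = sqrt(lambda_max(A^T A)). Form the symmetric matrix M = A^T A =
[[3, -3, -1],
 [-3, 57, -32],
 [-1, -32, 21]].
Its characteristic polynomial (trace, sum of principal 2x2 minors, determinant of M give the coefficients) is
  p(λ) = det(λ I - M) = λ^3 - 81λ^2 + 397λ - 81.
No integer candidate from the rational root theorem (±divisors of 81) is a root, so the roots are irrational. The cubic discriminant is Δ = 658310432 > 0, so there are three distinct real roots. p(0) = -81 and p(1) = 236 have opposite signs, so a root lies in (0, 1); Newton's method refines it to λ ≈ 0.2133. p(5) = 4 and p(6) = -399 have opposite signs, so a root lies in (5, 6); Newton's method refines it to λ ≈ 5.0118. p(75) = -4056 and p(76) = 1211 have opposite signs, so a root lies in (75, 76); Newton's method refines it to λ ≈ 75.7749. Check (Vieta): the three roots sum to 81, matching tr M = 81.
So the eigenvalues of A^T A are ≈ 0.2133, 5.0118, 75.7749 (all ≥ 0, as they must be for A^T A). The largest is λ_max ≈ 75.7749, hence ||A||_2 = sqrt(λ_max) ≈ 8.7049.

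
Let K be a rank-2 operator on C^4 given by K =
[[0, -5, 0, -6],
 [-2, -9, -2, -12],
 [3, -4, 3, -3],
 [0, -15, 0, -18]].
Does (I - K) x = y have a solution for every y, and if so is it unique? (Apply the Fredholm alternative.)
(I - K) is invertible (det(I - K) = -92 ≠ 0), so for every y in C^4 the equation (I - K) x = y has a unique solution.

K has rank 2 and factors as K = U V^T = u1 v1^T + u2 v2^T with u1 = (1, 1, 2, 3), v1 = (1, -3, 1, -3), u2 = (1, 3, -1, 3), v2 = (-1, -2, -1, -3) (multiplying out reproduces the displayed K). The nonzero eigenvalues of U V^T coincide with those of the 2 x 2 matrix G = V^T U = [[v1·u1, v1·u2], [v2·u1, v2·u2]] = [[-9, -18], [-14, -15]], and by the Sylvester determinant identity det(I_4 - U V^T) = det(I_2 - V^T U) = det([[10, 18], [14, 16]]) = (10)(16) - (18)(14) = -92. (Direct check: I - K =
[[1, 5, 0, 6],
 [2, 10, 2, 12],
 [-3, 4, -2, 3],
 [0, 15, 0, 19]]
has determinant -92.) The finite-dimensional Fredholm alternative says: either (I - K) is invertible, or ker(I - K) ≠ {0} and then range(I - K) = ker((I - K)^*)^⊥, with dim ker(I - K) = dim ker((I - K)^*). Since det(I - K) ≠ 0, 1 is not an eigenvalue of K and ker(I - K) = {0}, so we are in the first case: for every y there is a unique x = (I - K)^(-1) y. (Explicitly, by the Woodbury identity, (I - U V^T)^(-1) = I + U (I_2 - G)^(-1) V^T.)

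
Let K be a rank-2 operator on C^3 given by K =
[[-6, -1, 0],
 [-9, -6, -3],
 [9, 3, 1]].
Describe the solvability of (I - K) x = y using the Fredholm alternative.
(I - K) is invertible (det(I - K) = 36 ≠ 0), so for every y in C^3 the equation (I - K) x = y has a unique solution.

K has rank 2 and factors as K = U V^T = u1 v1^T + u2 v2^T with u1 = (1, 3, -2), v1 = (-3, -2, -1), u2 = (-1, 0, 1), v2 = (3, -1, -1) (multiplying out reproduces the displayed K). The nonzero eigenvalues of U V^T coincide with those of the 2 x 2 matrix G = V^T U = [[v1·u1, v1·u2], [v2·u1, v2·u2]] = [[-7, 2], [2, -4]], and by the Sylvester determinant identity det(I_3 - U V^T) = det(I_2 - V^T U) = det([[8, -2], [-2, 5]]) = (8)(5) - (-2)(-2) = 36. (Direct check: I - K =
[[7, 1, 0],
 [9, 7, 3],
 [-9, -3, 0]]
has determinant 36.) The finite-dimensional Fredholm alternative says: either (I - K) is invertible, or ker(I - K) ≠ {0} and then range(I - K) = ker((I - K)^*)^⊥, with dim ker(I - K) = dim ker((I - K)^*). Since det(I - K) ≠ 0, 1 is not an eigenvalue of K and ker(I - K) = {0}, so we are in the first case: for every y there is a unique x = (I - K)^(-1) y. (Explicitly, by the Woodbury identity, (I - U V^T)^(-1) = I + U (I_2 - G)^(-1) V^T.)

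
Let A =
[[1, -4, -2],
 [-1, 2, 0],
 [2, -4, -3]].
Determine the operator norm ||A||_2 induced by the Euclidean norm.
||A||_2 ≈ 7.2864 (= sqrt(largest eigenvalue of A^T A))

||A||_2 = sigma_max(A) = sqrt(lambda_max(A^T A)). Form the symmetric matrix M = A^T A =
[[6, -14, -8],
 [-14, 36, 20],
 [-8, 20, 13]].
Its characteristic polynomial (trace, sum of principal 2x2 minors, determinant of M give the coefficients) is
  p(λ) = det(λ I - M) = λ^3 - 55λ^2 + 102λ - 36.
No integer candidate from the rational root theorem (±divisors of 36) is a root, so the roots are irrational. The cubic discriminant is Δ = 6869556 > 0, so there are three distinct real roots. p(0) = -36 and p(1) = 12 have opposite signs, so a root lies in (0, 1); Newton's method refines it to λ ≈ 0.4721. p(1) = 12 and p(2) = -44 have opposite signs, so a root lies in (1, 2); Newton's method refines it to λ ≈ 1.4364. p(53) = -248 and p(54) = 2556 have opposite signs, so a root lies in (53, 54); Newton's method refines it to λ ≈ 53.0916. Check (Vieta): the three roots sum to 55, matching tr M = 55.
So the eigenvalues of A^T A are ≈ 0.4721, 1.4364, 53.0916 (all ≥ 0, as they must be for A^T A). The largest is λ_max ≈ 53.0916, hence ||A||_2 = sqrt(λ_max) ≈ 7.2864.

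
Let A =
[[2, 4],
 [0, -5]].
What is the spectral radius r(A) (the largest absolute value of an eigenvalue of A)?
r(A) = 5

The eigenvalues of A are the roots of its characteristic polynomial. With M = A (coefficients from the trace and determinant):
  p(λ) = det(λ I - M) = λ^2 + 3λ - 10.
For λ^2 + 3λ - 10 the discriminant is 49. It is a perfect square (7^2), so the roots are rational: λ = (-3 ± 7)/2 = 2, -5.
Thus the eigenvalues (to 4 decimals) are 2 (modulus 2); -5 (modulus 5). The spectral radius is the largest modulus: r(A) = 5. (Cross-check: r(A) ≤ ||A||_2 ≈ 6.5311; equality holds whenever A is normal, though it can also hold for some non-normal A.)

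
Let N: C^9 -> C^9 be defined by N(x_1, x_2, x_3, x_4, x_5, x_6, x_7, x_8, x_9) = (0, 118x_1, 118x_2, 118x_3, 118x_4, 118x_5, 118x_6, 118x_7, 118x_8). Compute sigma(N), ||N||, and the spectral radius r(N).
sigma(N) = {0}; ||N|| = 118; r(N) = 0. (N is nilpotent with N^9 = 0.)

On C^9, N is a strictly lower-triangular matrix with 118 on the subdiagonal and zeros elsewhere, so its characteristic polynomial is lambda^9 and every eigenvalue is 0: sigma(N) = {0}. For the operator norm, N e_i = 118e_{i+1} for i = 1, ..., 8 and N e_9 = 0, so the singular values of N are 118 (with multiplicity 8) and 0; hence ||N|| = 118. The spectral radius r(N) = max|lambda| = 0. Note ||N|| > r(N) — characteristic of non-normal nilpotent operators. Indeed N^9 = 0.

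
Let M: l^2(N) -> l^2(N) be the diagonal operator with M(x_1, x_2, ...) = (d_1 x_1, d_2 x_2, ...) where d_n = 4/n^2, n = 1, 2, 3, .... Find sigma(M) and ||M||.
sigma(M) = {4/n^2 : n ≥ 1} ∪ {0}; ||M|| = 4

A bounded diagonal operator on l^2 with diagonal entries d_n has spectrum equal to the closure of {d_n : n ≥ 1}: every d_n is an eigenvalue (with eigenvector e_n), so {d_n} ⊂ sigma(M); the spectrum is closed, so its closure is too; and for lambda not in the closure, (M - lambda I) has bounded inverse (the diagonal entries 1/(d_n - lambda) are bounded). For our sequence d_n = 4/n^2, n = 1, 2, 3, ...:
  - {d_n} = {4/n^2 : n ≥ 1}; the only limit point is 0
  - closure = {4/n^2 : n ≥ 1} ∪ {0}
For the norm: a diagonal operator has ||M|| = sup_n |d_n|. Here d_n = 4/n^2 is positive and decreasing, so sup_n |d_n| = d_1 = 4. So ||M|| = 4.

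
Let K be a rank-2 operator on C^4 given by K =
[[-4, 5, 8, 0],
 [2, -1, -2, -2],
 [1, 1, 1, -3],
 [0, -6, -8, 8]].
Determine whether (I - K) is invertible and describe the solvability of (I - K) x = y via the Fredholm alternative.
(I - K) is invertible (det(I - K) = -88 ≠ 0), so for every y in C^4 the equation (I - K) x = y has a unique solution.

K has rank 2 and factors as K = U V^T = u1 v1^T + u2 v2^T with u1 = (-3, 1, 0, 2), v1 = (1, -2, -3, 1), u2 = (-1, 1, 1, -2), v2 = (1, 1, 1, -3) (multiplying out reproduces the displayed K). The nonzero eigenvalues of U V^T coincide with those of the 2 x 2 matrix G = V^T U = [[v1·u1, v1·u2], [v2·u1, v2·u2]] = [[-3, -8], [-8, 7]], and by the Sylvester determinant identity det(I_4 - U V^T) = det(I_2 - V^T U) = det([[4, 8], [8, -6]]) = (4)(-6) - (8)(8) = -88. (Direct check: I - K =
[[5, -5, -8, 0],
 [-2, 2, 2, 2],
 [-1, -1, 0, 3],
 [0, 6, 8, -7]]
has determinant -88.) The finite-dimensional Fredholm alternative says: either (I - K) is invertible, or ker(I - K) ≠ {0} and then range(I - K) = ker((I - K)^*)^⊥, with dim ker(I - K) = dim ker((I - K)^*). Since det(I - K) ≠ 0, 1 is not an eigenvalue of K and ker(I - K) = {0}, so we are in the first case: for every y there is a unique x = (I - K)^(-1) y. (Explicitly, by the Woodbury identity, (I - U V^T)^(-1) = I + U (I_2 - G)^(-1) V^T.)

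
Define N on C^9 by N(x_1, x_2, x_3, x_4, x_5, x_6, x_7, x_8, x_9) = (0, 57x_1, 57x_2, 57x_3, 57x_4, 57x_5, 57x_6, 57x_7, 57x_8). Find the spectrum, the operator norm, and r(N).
sigma(N) = {0}; ||N|| = 57; r(N) = 0. (N is nilpotent with N^9 = 0.)

On C^9, N is a strictly lower-triangular matrix with 57 on the subdiagonal and zeros elsewhere, so its characteristic polynomial is lambda^9 and every eigenvalue is 0: sigma(N) = {0}. For the operator norm, N e_i = 57e_{i+1} for i = 1, ..., 8 and N e_9 = 0, so the singular values of N are 57 (with multiplicity 8) and 0; hence ||N|| = 57. The spectral radius r(N) = max|lambda| = 0. Note ||N|| > r(N) — characteristic of non-normal nilpotent operators. Indeed N^9 = 0.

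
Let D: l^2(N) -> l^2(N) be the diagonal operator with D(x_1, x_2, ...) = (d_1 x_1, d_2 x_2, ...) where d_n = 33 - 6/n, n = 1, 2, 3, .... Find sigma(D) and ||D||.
sigma(D) = {33 - 6/n : n ≥ 1} ∪ {33}; ||D|| = 33

A bounded diagonal operator on l^2 with diagonal entries d_n has spectrum equal to the closure of {d_n : n ≥ 1}: every d_n is an eigenvalue (with eigenvector e_n), so {d_n} ⊂ sigma(D); the spectrum is closed, so its closure is too; and for lambda not in the closure, (D - lambda I) has bounded inverse (the diagonal entries 1/(d_n - lambda) are bounded). For our sequence d_n = 33 - 6/n, n = 1, 2, 3, ...:
  - {d_n} = {33 - 6/n : n ≥ 1}; the only limit point is 33
  - closure = {33 - 6/n : n ≥ 1} ∪ {33}
For the norm: a diagonal operator has ||D|| = sup_n |d_n|. Here d_n = 33 - 6/n increases monotonically from d_1 = 27 toward 33, with all terms in [27, 33); so sup_n |d_n| = 33 (the supremum is the limit, not attained). So ||D|| = 33.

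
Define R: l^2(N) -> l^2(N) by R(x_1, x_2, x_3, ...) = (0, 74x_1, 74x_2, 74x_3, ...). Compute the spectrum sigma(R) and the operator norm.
sigma(R) = closed disk {z in C : |z| ≤ 74}; ||R|| = 74

Note R = 74·U where U is the unit right shift (U x)_k = x_{k-1} (with x_0 := 0); so ||R|| = 74||U|| and sigma(R) = 74·sigma(U). ||R x||^2 = sum_{k≥1} |74x_k|^2 = 5476||x||^2, so ||R|| = 74 and sigma(R) ⊂ {|z| ≤ 74}. For any |lambda| < 74, the equation (R - lambda I) x = 0 forces x_1 = 0, then 74x_k = lambda x_{k+1} ⇒ x = 0, so R has no eigenvalues. But (R - lambda I) is not surjective for |lambda| < 74: solving (R - lambda I) x = e_1 would require x_n proportional to (lambda/74)^(-n), which is not in l^2. So every |lambda| < 74 lies in the residual spectrum. The boundary |lambda| = 74 is in the approximate point spectrum (the spectrum is closed). Hence sigma(R) is the closed disk of radius 74.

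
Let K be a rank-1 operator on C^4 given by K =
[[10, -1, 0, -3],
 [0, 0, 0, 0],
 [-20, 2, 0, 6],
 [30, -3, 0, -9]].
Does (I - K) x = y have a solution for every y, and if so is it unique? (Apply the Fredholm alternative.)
(I - K) is singular (det(I - K) = 0, i.e. 1 ∈ sigma(K)). (I - K) x = y is solvable iff y ⊥ ker((I - K)^*) = span{(10, -1, 0, -3)}, i.e. iff 10y_1 - y_2 - 3y_4 = 0. When solvable, the solutions are x = y + c·(1, 0, -2, 3), c arbitrary (ker(I - K) = span{(1, 0, -2, 3)}, dimension 1).

K has rank 1, so it is an outer product K = u v^T: every row of K is a multiple of one row vector. Reading off the entries, u = (1, 0, -2, 3) and v = (10, -1, 0, -3) (row i of K equals u_i·v^T). A rank-one matrix u v^T satisfies K u = u (v·u) and kills the (3)-dimensional subspace v^⊥, so its characteristic polynomial is lambda^3 (lambda - v·u) with v·u = tr K = 1. Hence the eigenvalues of I - K are 1 (multiplicity 3) and 1 - (1) = 0, so det(I - K) = 0. (Direct check: I - K =
[[-9, 1, 0, 3],
 [0, 1, 0, 0],
 [20, -2, 1, -6],
 [-30, 3, 0, 10]]
has determinant 0.) So 1 is an eigenvalue of K and (I - K) is not invertible. The finite-dimensional Fredholm alternative says: either (I - K) is invertible, or ker(I - K) ≠ {0} and then range(I - K) = ker((I - K)^*)^⊥, with dim ker(I - K) = dim ker((I - K)^*). We are in the second case, so we need both kernels. Kernel of I - K: (I - K) u = u - u (v·u) = u - u = 0, so ker(I - K) = span{u} = span{(1, 0, -2, 3)} (it is exactly 1-dimensional because rank(I - K) = 3). Kernel of the adjoint: K is real, so (I - K)^* = I - K^T = I - v u^T, and (I - v u^T) v = v - v (u·v) = 0; hence ker((I - K)^*) = span{v} = span{(10, -1, 0, -3)}. Therefore (I - K) x = y is solvable iff <y, v> = 0, i.e. iff 10y_1 - y_2 - 3y_4 = 0. When this holds, K y = u (v·y) = 0, so (I - K) y = y and x = y is a particular solution; the full solution set is the line x = y + c·u = y + c·(1, 0, -2, 3), c ∈ C.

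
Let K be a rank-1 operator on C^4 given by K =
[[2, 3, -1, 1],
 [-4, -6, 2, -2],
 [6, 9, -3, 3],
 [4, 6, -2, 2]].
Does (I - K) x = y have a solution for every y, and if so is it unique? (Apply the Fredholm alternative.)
(I - K) is invertible (det(I - K) = 6 ≠ 0), so for every y in C^4 the equation (I - K) x = y has a unique solution.

K has rank 1, so it is an outer product K = u v^T: every row of K is a multiple of one row vector. Reading off the entries, u = (-1, 2, -3, -2) and v = (-2, -3, 1, -1) (row i of K equals u_i·v^T). A rank-one matrix u v^T satisfies K u = u (v·u) and kills the (3)-dimensional subspace v^⊥, so its characteristic polynomial is lambda^3 (lambda - v·u) with v·u = tr K = -5. Hence the eigenvalues of I - K are 1 (multiplicity 3) and 1 - (-5) = 6, so det(I - K) = 6. (Direct check: I - K =
[[-1, -3, 1, -1],
 [4, 7, -2, 2],
 [-6, -9, 4, -3],
 [-4, -6, 2, -1]]
has determinant 6.) The finite-dimensional Fredholm alternative says: either (I - K) is invertible, or ker(I - K) ≠ {0} and then range(I - K) = ker((I - K)^*)^⊥, with dim ker(I - K) = dim ker((I - K)^*). Since det(I - K) ≠ 0, 1 is not an eigenvalue of K and ker(I - K) = {0}, so we are in the first case: for every y there is a unique x = (I - K)^(-1) y. Explicitly, by the Sherman–Morrison formula, (I - u v^T)^(-1) = I + u v^T/(1 - v·u), i.e. (I - K)^(-1) = I + K/(6).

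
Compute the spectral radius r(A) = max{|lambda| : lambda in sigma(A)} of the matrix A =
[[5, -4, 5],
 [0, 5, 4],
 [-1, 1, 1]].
r(A) ≈ 6.603

The eigenvalues of A are the roots of its characteristic polynomial. With M = A (coefficients from the trace, the sum of principal 2x2 minors, and det A):
  p(λ) = det(λ I - M) = λ^3 - 11λ^2 + 36λ - 46.
No integer candidate from the rational root theorem (±divisors of 46) is a root, so the roots are irrational. The cubic discriminant is Δ = -3956 < 0, so there is one real root and a complex-conjugate pair. p(6) = -10 and p(7) = 10 have opposite signs, so a root lies in (6, 7); Newton's method refines it to λ ≈ 6.603. Dividing out (λ - (6.603)) leaves approximately λ^2 - 4.397λ + 6.9666. For λ^2 - 4.397λ + 6.9666 the discriminant is -8.5324. It is negative, so the remaining roots are the complex-conjugate pair λ ≈ 2.1985 ± 1.4605i. Their product equals the constant term, so |λ|^2 ≈ 6.9666 and |λ| ≈ 2.6394.
Thus the eigenvalues (to 4 decimals) are 6.603 (modulus 6.603); 2.1985 ± 1.4605i (modulus 2.6394). The spectral radius is the largest modulus: r(A) ≈ 6.603. (Cross-check: r(A) ≤ ||A||_2 ≈ 8.1404; equality holds whenever A is normal, though it can also hold for some non-normal A.)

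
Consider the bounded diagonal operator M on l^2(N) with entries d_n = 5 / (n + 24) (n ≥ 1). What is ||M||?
||M|| = 1/5 (attained at n = 1)

For M diagonal, ||M|| = sup_n |d_n| = sup_n 5/(n + 24). This is positive and strictly decreasing in n, so the supremum is attained at n = 1: d_1 = 5/(1 + 24) = 1/5. Hence ||M|| = 1/5.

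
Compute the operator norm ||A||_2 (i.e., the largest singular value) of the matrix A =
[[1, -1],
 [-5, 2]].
||A||_2 = sqrt((31 + sqrt(925))/2) ≈ 5.5414 (= sqrt(largest eigenvalue of A^T A))

||A||_2 = sigma_max(A) = sqrt(lambda_max(A^T A)). Form the symmetric matrix M = A^T A =
[[26, -11],
 [-11, 5]].
Its characteristic polynomial (trace, determinant of M give the coefficients) is
  p(λ) = det(λ I - M) = λ^2 - 31λ + 9.
For λ^2 - 31λ + 9 the discriminant is 925. It is nonnegative but not a perfect square, so the roots are real and irrational: λ = (31 ± sqrt(925))/2 ≈ 30.7069, 0.2931.
So the eigenvalues of A^T A are ≈ 0.2931, 30.7069 (all ≥ 0, as they must be for A^T A). The largest is λ_max = (31 + sqrt(925))/2 ≈ 30.7069, hence ||A||_2 = sqrt(λ_max) = sqrt((31 + sqrt(925))/2) ≈ 5.5414.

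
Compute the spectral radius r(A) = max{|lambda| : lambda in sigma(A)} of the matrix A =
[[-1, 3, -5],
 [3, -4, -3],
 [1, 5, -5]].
r(A) ≈ 5.9271

The eigenvalues of A are the roots of its characteristic polynomial. With M = A (coefficients from the trace, the sum of principal 2x2 minors, and det A):
  p(λ) = det(λ I - M) = λ^3 + 10λ^2 + 40λ + 94.
No integer candidate from the rational root theorem (±divisors of 94) is a root, so the roots are irrational. The cubic discriminant is Δ = -33772 < 0, so there is one real root and a complex-conjugate pair. p(-6) = -2 and p(-5) = 19 have opposite signs, so a root lies in (-6, -5); Newton's method refines it to λ ≈ -5.9271. Dividing out (λ - (-5.9271)) leaves approximately λ^2 + 4.0729λ + 15.8595. For λ^2 + 4.0729λ + 15.8595 the discriminant is -46.849. It is negative, so the remaining roots are the complex-conjugate pair λ ≈ -2.0365 ± 3.4223i. Their product equals the constant term, so |λ|^2 ≈ 15.8595 and |λ| ≈ 3.9824.
Thus the eigenvalues (to 4 decimals) are -5.9271 (modulus 5.9271); -2.0365 ± 3.4223i (modulus 3.9824). The spectral radius is the largest modulus: r(A) ≈ 5.9271. (Cross-check: r(A) ≤ ||A||_2 ≈ 9.1028; equality holds whenever A is normal, though it can also hold for some non-normal A.)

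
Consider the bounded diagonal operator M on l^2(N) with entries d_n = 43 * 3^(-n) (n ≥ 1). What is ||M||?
||M|| = 43/3 (attained at n = 1)

For M diagonal, ||M|| = sup_n |d_n|. The sequence d_n = 43 * 3^(-n) is positive and strictly decreasing (ratio 3^(-1) < 1), so the supremum is d_1 = 43/3. Hence ||M|| = 43/3.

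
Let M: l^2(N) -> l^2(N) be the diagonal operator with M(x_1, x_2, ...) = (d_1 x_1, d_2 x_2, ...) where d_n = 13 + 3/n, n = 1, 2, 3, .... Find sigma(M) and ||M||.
sigma(M) = {13 + 3/n : n ≥ 1} ∪ {13}; ||M|| = 16

A bounded diagonal operator on l^2 with diagonal entries d_n has spectrum equal to the closure of {d_n : n ≥ 1}: every d_n is an eigenvalue (with eigenvector e_n), so {d_n} ⊂ sigma(M); the spectrum is closed, so its closure is too; and for lambda not in the closure, (M - lambda I) has bounded inverse (the diagonal entries 1/(d_n - lambda) are bounded). For our sequence d_n = 13 + 3/n, n = 1, 2, 3, ...:
  - {d_n} = {13 + 3/n : n ≥ 1}; the only limit point is 13
  - closure = {13 + 3/n : n ≥ 1} ∪ {13}
For the norm: a diagonal operator has ||M|| = sup_n |d_n|. Here d_n = 13 + 3/n is positive and decreasing, so sup_n |d_n| = d_1 = 13 + 3 = 16. So ||M|| = 16.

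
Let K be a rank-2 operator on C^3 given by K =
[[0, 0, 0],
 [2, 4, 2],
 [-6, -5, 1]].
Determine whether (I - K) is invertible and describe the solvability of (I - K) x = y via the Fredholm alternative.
(I - K) is invertible (det(I - K) = 10 ≠ 0), so for every y in C^3 the equation (I - K) x = y has a unique solution.

K has rank 2 and factors as K = U V^T = u1 v1^T + u2 v2^T with u1 = (0, -1, 3), v1 = (-2, -2, 0), u2 = (0, -2, -1), v2 = (0, -1, -1) (multiplying out reproduces the displayed K). The nonzero eigenvalues of U V^T coincide with those of the 2 x 2 matrix G = V^T U = [[v1·u1, v1·u2], [v2·u1, v2·u2]] = [[2, 4], [-2, 3]], and by the Sylvester determinant identity det(I_3 - U V^T) = det(I_2 - V^T U) = det([[-1, -4], [2, -2]]) = (-1)(-2) - (-4)(2) = 10. (Direct check: I - K =
[[1, 0, 0],
 [-2, -3, -2],
 [6, 5, 0]]
has determinant 10.) The finite-dimensional Fredholm alternative says: either (I - K) is invertible, or ker(I - K) ≠ {0} and then range(I - K) = ker((I - K)^*)^⊥, with dim ker(I - K) = dim ker((I - K)^*). Since det(I - K) ≠ 0, 1 is not an eigenvalue of K and ker(I - K) = {0}, so we are in the first case: for every y there is a unique x = (I - K)^(-1) y. (Explicitly, by the Woodbury identity, (I - U V^T)^(-1) = I + U (I_2 - G)^(-1) V^T.)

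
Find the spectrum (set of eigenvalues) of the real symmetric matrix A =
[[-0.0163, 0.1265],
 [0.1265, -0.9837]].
sigma(A) ≈ {-1, 0}

A is real symmetric, so its spectrum consists of real eigenvalues. Expanding the characteristic polynomial of the displayed matrix gives
  det(λ I - A) = p(λ) = λ^2 + (1)λ + (0).
Solving p(λ) = 0 yields eigenvalues ≈ -1, 0. (A is shown rounded to 4 decimals, so these recover the underlying integer eigenvalues to within that precision.)
Verification: the trace of A = -1 equals the sum of eigenvalues -1, and det(A) ≈ 0.0000 matches the eigenvalue product 0.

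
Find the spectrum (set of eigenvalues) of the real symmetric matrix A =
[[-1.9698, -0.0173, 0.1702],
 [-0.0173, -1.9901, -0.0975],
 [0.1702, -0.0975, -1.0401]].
sigma(A) ≈ {-2, -1} (-2 with multiplicity 2)

A is real symmetric, so its spectrum consists of real eigenvalues. Expanding the characteristic polynomial of the displayed matrix gives
  det(λ I - A) = p(λ) = λ^3 + (5)λ^2 + (8)λ + (4).
Solving p(λ) = 0 yields eigenvalues ≈ -2, -2, -1. (A is shown rounded to 4 decimals, so these recover the underlying integer eigenvalues to within that precision.)
Verification: the trace of A = -5 equals the sum of eigenvalues -5, and det(A) ≈ -4.0000 matches the eigenvalue product -4.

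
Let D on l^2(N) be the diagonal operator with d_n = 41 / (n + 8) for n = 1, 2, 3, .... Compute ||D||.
||D|| = 41/9 (attained at n = 1)

For D diagonal, ||D|| = sup_n |d_n| = sup_n 41/(n + 8). This is positive and strictly decreasing in n, so the supremum is attained at n = 1: d_1 = 41/(1 + 8) = 41/9. Hence ||D|| = 41/9.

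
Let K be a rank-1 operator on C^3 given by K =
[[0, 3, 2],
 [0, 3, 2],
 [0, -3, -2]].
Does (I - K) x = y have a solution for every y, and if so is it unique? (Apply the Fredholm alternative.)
(I - K) is singular (det(I - K) = 0, i.e. 1 ∈ sigma(K)). (I - K) x = y is solvable iff y ⊥ ker((I - K)^*) = span{(0, 3, 2)}, i.e. iff 3y_2 + 2y_3 = 0. When solvable, the solutions are x = y + c·(1, 1, -1), c arbitrary (ker(I - K) = span{(1, 1, -1)}, dimension 1).

K has rank 1, so it is an outer product K = u v^T: every row of K is a multiple of one row vector. Reading off the entries, u = (1, 1, -1) and v = (0, 3, 2) (row i of K equals u_i·v^T). A rank-one matrix u v^T satisfies K u = u (v·u) and kills the (2)-dimensional subspace v^⊥, so its characteristic polynomial is lambda^2 (lambda - v·u) with v·u = tr K = 1. Hence the eigenvalues of I - K are 1 (multiplicity 2) and 1 - (1) = 0, so det(I - K) = 0. (Direct check: I - K =
[[1, -3, -2],
 [0, -2, -2],
 [0, 3, 3]]
has determinant 0.) So 1 is an eigenvalue of K and (I - K) is not invertible. The finite-dimensional Fredholm alternative says: either (I - K) is invertible, or ker(I - K) ≠ {0} and then range(I - K) = ker((I - K)^*)^⊥, with dim ker(I - K) = dim ker((I - K)^*). We are in the second case, so we need both kernels. Kernel of I - K: (I - K) u = u - u (v·u) = u - u = 0, so ker(I - K) = span{u} = span{(1, 1, -1)} (it is exactly 1-dimensional because rank(I - K) = 2). Kernel of the adjoint: K is real, so (I - K)^* = I - K^T = I - v u^T, and (I - v u^T) v = v - v (u·v) = 0; hence ker((I - K)^*) = span{v} = span{(0, 3, 2)}. Therefore (I - K) x = y is solvable iff <y, v> = 0, i.e. iff 3y_2 + 2y_3 = 0. When this holds, K y = u (v·y) = 0, so (I - K) y = y and x = y is a particular solution; the full solution set is the line x = y + c·u = y + c·(1, 1, -1), c ∈ C.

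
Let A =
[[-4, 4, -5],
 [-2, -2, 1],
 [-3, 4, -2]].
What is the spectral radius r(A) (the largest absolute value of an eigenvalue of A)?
r(A) ≈ 5.0149

The eigenvalues of A are the roots of its characteristic polynomial. With M = A (coefficients from the trace, the sum of principal 2x2 minors, and det A):
  p(λ) = det(λ I - M) = λ^3 + 8λ^2 + 9λ - 42.
No integer candidate from the rational root theorem (±divisors of 42) is a root, so the roots are irrational. The cubic discriminant is Δ = -13776 < 0, so there is one real root and a complex-conjugate pair. p(1) = -24 and p(2) = 16 have opposite signs, so a root lies in (1, 2); Newton's method refines it to λ ≈ 1.67. Dividing out (λ - (1.67)) leaves approximately λ^2 + 9.67λ + 25.1492. For λ^2 + 9.67λ + 25.1492 the discriminant is -7.0875. It is negative, so the remaining roots are the complex-conjugate pair λ ≈ -4.835 ± 1.3311i. Their product equals the constant term, so |λ|^2 ≈ 25.1492 and |λ| ≈ 5.0149.
Thus the eigenvalues (to 4 decimals) are 1.67 (modulus 1.67); -4.835 ± 1.3311i (modulus 5.0149). The spectral radius is the largest modulus: r(A) ≈ 5.0149. (Cross-check: r(A) ≤ ||A||_2 ≈ 9.1674; equality holds whenever A is normal, though it can also hold for some non-normal A.)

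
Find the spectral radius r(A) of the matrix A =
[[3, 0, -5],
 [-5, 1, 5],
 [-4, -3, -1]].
r(A) ≈ 3.9551

The eigenvalues of A are the roots of its characteristic polynomial. With M = A (coefficients from the trace, the sum of principal 2x2 minors, and det A):
  p(λ) = det(λ I - M) = λ^3 - 3λ^2 - 6λ + 53.
No integer candidate from the rational root theorem (±divisors of 53) is a root, so the roots are irrational. The cubic discriminant is Δ = -51759 < 0, so there is one real root and a complex-conjugate pair. p(-4) = -35 and p(-3) = 17 have opposite signs, so a root lies in (-4, -3); Newton's method refines it to λ ≈ -3.3881. Dividing out (λ - (-3.3881)) leaves approximately λ^2 - 6.3881λ + 15.6432. For λ^2 - 6.3881λ + 15.6432 the discriminant is -21.7653. It is negative, so the remaining roots are the complex-conjugate pair λ ≈ 3.194 ± 2.3327i. Their product equals the constant term, so |λ|^2 ≈ 15.6432 and |λ| ≈ 3.9551.
Thus the eigenvalues (to 4 decimals) are -3.3881 (modulus 3.3881); 3.194 ± 2.3327i (modulus 3.9551). The spectral radius is the largest modulus: r(A) ≈ 3.9551. (Cross-check: r(A) ≤ ||A||_2 ≈ 9.3012; equality holds whenever A is normal, though it can also hold for some non-normal A.)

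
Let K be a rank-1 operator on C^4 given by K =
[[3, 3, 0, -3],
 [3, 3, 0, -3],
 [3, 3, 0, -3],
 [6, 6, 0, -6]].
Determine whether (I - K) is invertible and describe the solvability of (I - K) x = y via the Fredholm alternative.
(I - K) is invertible (det(I - K) = 1 ≠ 0), so for every y in C^4 the equation (I - K) x = y has a unique solution.

K has rank 1, so it is an outer product K = u v^T: every row of K is a multiple of one row vector. Reading off the entries, u = (1, 1, 1, 2) and v = (3, 3, 0, -3) (row i of K equals u_i·v^T). A rank-one matrix u v^T satisfies K u = u (v·u) and kills the (3)-dimensional subspace v^⊥, so its characteristic polynomial is lambda^3 (lambda - v·u) with v·u = tr K = 0. Hence the eigenvalues of I - K are 1 (multiplicity 3) and 1 - (0) = 1, so det(I - K) = 1. (Direct check: I - K =
[[-2, -3, 0, 3],
 [-3, -2, 0, 3],
 [-3, -3, 1, 3],
 [-6, -6, 0, 7]]
has determinant 1.) The finite-dimensional Fredholm alternative says: either (I - K) is invertible, or ker(I - K) ≠ {0} and then range(I - K) = ker((I - K)^*)^⊥, with dim ker(I - K) = dim ker((I - K)^*). Since det(I - K) ≠ 0, 1 is not an eigenvalue of K and ker(I - K) = {0}, so we are in the first case: for every y there is a unique x = (I - K)^(-1) y. Explicitly, by the Sherman–Morrison formula, (I - u v^T)^(-1) = I + u v^T/(1 - v·u), i.e. (I - K)^(-1) = I + K.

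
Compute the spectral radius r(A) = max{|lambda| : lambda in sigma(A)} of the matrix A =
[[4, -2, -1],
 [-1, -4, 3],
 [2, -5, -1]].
r(A) ≈ 3.8738

The eigenvalues of A are the roots of its characteristic polynomial. With M = A (coefficients from the trace, the sum of principal 2x2 minors, and det A):
  p(λ) = det(λ I - M) = λ^3 + λ^2 - λ - 53.
No integer candidate from the rational root theorem (±divisors of 53) is a root, so the roots are irrational. The cubic discriminant is Δ = -74672 < 0, so there is one real root and a complex-conjugate pair. p(3) = -20 and p(4) = 23 have opposite signs, so a root lies in (3, 4); Newton's method refines it to λ ≈ 3.5319. Dividing out (λ - (3.5319)) leaves approximately λ^2 + 4.5319λ + 15.0061. For λ^2 + 4.5319λ + 15.0061 the discriminant is -39.4865. It is negative, so the remaining roots are the complex-conjugate pair λ ≈ -2.2659 ± 3.1419i. Their product equals the constant term, so |λ|^2 ≈ 15.0061 and |λ| ≈ 3.8738.
Thus the eigenvalues (to 4 decimals) are 3.5319 (modulus 3.5319); -2.2659 ± 3.1419i (modulus 3.8738). The spectral radius is the largest modulus: r(A) ≈ 3.8738. (Cross-check: r(A) ≤ ||A||_2 ≈ 7.1732; equality holds whenever A is normal, though it can also hold for some non-normal A.)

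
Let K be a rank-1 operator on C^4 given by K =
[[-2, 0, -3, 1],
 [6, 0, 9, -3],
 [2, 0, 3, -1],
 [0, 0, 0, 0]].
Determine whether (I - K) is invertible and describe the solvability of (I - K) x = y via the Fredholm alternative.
(I - K) is singular (det(I - K) = 0, i.e. 1 ∈ sigma(K)). (I - K) x = y is solvable iff y ⊥ ker((I - K)^*) = span{(-2, 0, -3, 1)}, i.e. iff -2y_1 - 3y_3 + y_4 = 0. When solvable, the solutions are x = y + c·(1, -3, -1, 0), c arbitrary (ker(I - K) = span{(1, -3, -1, 0)}, dimension 1).

K has rank 1, so it is an outer product K = u v^T: every row of K is a multiple of one row vector. Reading off the entries, u = (1, -3, -1, 0) and v = (-2, 0, -3, 1) (row i of K equals u_i·v^T). A rank-one matrix u v^T satisfies K u = u (v·u) and kills the (3)-dimensional subspace v^⊥, so its characteristic polynomial is lambda^3 (lambda - v·u) with v·u = tr K = 1. Hence the eigenvalues of I - K are 1 (multiplicity 3) and 1 - (1) = 0, so det(I - K) = 0. (Direct check: I - K =
[[3, 0, 3, -1],
 [-6, 1, -9, 3],
 [-2, 0, -2, 1],
 [0, 0, 0, 1]]
has determinant 0.) So 1 is an eigenvalue of K and (I - K) is not invertible. The finite-dimensional Fredholm alternative says: either (I - K) is invertible, or ker(I - K) ≠ {0} and then range(I - K) = ker((I - K)^*)^⊥, with dim ker(I - K) = dim ker((I - K)^*). We are in the second case, so we need both kernels. Kernel of I - K: (I - K) u = u - u (v·u) = u - u = 0, so ker(I - K) = span{u} = span{(1, -3, -1, 0)} (it is exactly 1-dimensional because rank(I - K) = 3). Kernel of the adjoint: K is real, so (I - K)^* = I - K^T = I - v u^T, and (I - v u^T) v = v - v (u·v) = 0; hence ker((I - K)^*) = span{v} = span{(-2, 0, -3, 1)}. Therefore (I - K) x = y is solvable iff <y, v> = 0, i.e. iff -2y_1 - 3y_3 + y_4 = 0. When this holds, K y = u (v·y) = 0, so (I - K) y = y and x = y is a particular solution; the full solution set is the line x = y + c·u = y + c·(1, -3, -1, 0), c ∈ C.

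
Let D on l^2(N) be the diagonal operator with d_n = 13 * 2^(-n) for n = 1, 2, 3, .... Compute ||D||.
||D|| = 13/2 (attained at n = 1)

For D diagonal, ||D|| = sup_n |d_n|. The sequence d_n = 13 * 2^(-n) is positive and strictly decreasing (ratio 2^(-1) < 1), so the supremum is d_1 = 13/2. Hence ||D|| = 13/2.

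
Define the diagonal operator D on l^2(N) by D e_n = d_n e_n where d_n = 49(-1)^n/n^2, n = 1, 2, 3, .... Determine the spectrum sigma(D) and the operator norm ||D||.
sigma(D) = {49(-1)^n/n^2 : n ≥ 1} ∪ {0}; ||D|| = 49

A bounded diagonal operator on l^2 with diagonal entries d_n has spectrum equal to the closure of {d_n : n ≥ 1}: every d_n is an eigenvalue (with eigenvector e_n), so {d_n} ⊂ sigma(D); the spectrum is closed, so its closure is too; and for lambda not in the closure, (D - lambda I) has bounded inverse (the diagonal entries 1/(d_n - lambda) are bounded). For our sequence d_n = 49(-1)^n/n^2, n = 1, 2, 3, ...:
  - {d_n} = {49(-1)^n/n^2 : n ≥ 1}; the only limit point is 0
  - closure = {49(-1)^n/n^2 : n ≥ 1} ∪ {0}
For the norm: a diagonal operator has ||D|| = sup_n |d_n|. Here |d_n| = 49/n^2 is decreasing, so sup_n |d_n| = |d_1| = 49. So ||D|| = 49.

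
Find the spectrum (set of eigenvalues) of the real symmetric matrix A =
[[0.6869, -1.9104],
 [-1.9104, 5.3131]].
sigma(A) ≈ {0, 6}

A is real symmetric, so its spectrum consists of real eigenvalues. Expanding the characteristic polynomial of the displayed matrix gives
  det(λ I - A) = p(λ) = λ^2 + (-6)λ + (0).
Solving p(λ) = 0 yields eigenvalues ≈ 0, 6. (A is shown rounded to 4 decimals, so these recover the underlying integer eigenvalues to within that precision.)
Verification: the trace of A = 6 equals the sum of eigenvalues 6, and det(A) ≈ -0.0001 matches the eigenvalue product 0.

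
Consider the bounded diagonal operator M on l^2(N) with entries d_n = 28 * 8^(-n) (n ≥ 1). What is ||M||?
||M|| = 7/2 (attained at n = 1)

For M diagonal, ||M|| = sup_n |d_n|. The sequence d_n = 28 * 8^(-n) is positive and strictly decreasing (ratio 8^(-1) < 1), so the supremum is d_1 = 28/8 = 7/2. Hence ||M|| = 7/2.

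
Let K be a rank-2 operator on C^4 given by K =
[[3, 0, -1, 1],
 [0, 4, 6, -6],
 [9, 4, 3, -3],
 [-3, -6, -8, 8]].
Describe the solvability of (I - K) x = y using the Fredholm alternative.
(I - K) is invertible (det(I - K) = 24 ≠ 0), so for every y in C^4 the equation (I - K) x = y has a unique solution.

K has rank 2 and factors as K = U V^T = u1 v1^T + u2 v2^T with u1 = (0, 2, 2, -3), v1 = (3, 2, 2, -2), u2 = (-1, 2, -1, -2), v2 = (-3, 0, 1, -1) (multiplying out reproduces the displayed K). The nonzero eigenvalues of U V^T coincide with those of the 2 x 2 matrix G = V^T U = [[v1·u1, v1·u2], [v2·u1, v2·u2]] = [[14, 3], [5, 4]], and by the Sylvester determinant identity det(I_4 - U V^T) = det(I_2 - V^T U) = det([[-13, -3], [-5, -3]]) = (-13)(-3) - (-3)(-5) = 24. (Direct check: I - K =
[[-2, 0, 1, -1],
 [0, -3, -6, 6],
 [-9, -4, -2, 3],
 [3, 6, 8, -7]]
has determinant 24.) The finite-dimensional Fredholm alternative says: either (I - K) is invertible, or ker(I - K) ≠ {0} and then range(I - K) = ker((I - K)^*)^⊥, with dim ker(I - K) = dim ker((I - K)^*). Since det(I - K) ≠ 0, 1 is not an eigenvalue of K and ker(I - K) = {0}, so we are in the first case: for every y there is a unique x = (I - K)^(-1) y. (Explicitly, by the Woodbury identity, (I - U V^T)^(-1) = I + U (I_2 - G)^(-1) V^T.)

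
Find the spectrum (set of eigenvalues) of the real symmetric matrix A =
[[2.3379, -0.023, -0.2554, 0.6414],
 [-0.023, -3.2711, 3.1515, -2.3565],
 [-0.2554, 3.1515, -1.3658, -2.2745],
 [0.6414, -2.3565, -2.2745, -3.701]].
sigma(A) ≈ {-6, -5, 2, 3}

A is real symmetric, so its spectrum consists of real eigenvalues. Expanding the characteristic polynomial of the displayed matrix gives
  det(λ I - A) = p(λ) = λ^4 + (6)λ^3 + (-19)λ^2 + (-84)λ + (180).
Solving p(λ) = 0 yields eigenvalues ≈ -6, -5, 2, 3. (A is shown rounded to 4 decimals, so these recover the underlying integer eigenvalues to within that precision.)
Verification: the trace of A = -6 equals the sum of eigenvalues -6, and det(A) ≈ 180.0000 matches the eigenvalue product 180.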